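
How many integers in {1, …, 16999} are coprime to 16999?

Factor: 16999 = 89 · 191.
φ(16999) = (89−1) · (191−1) = 88 · 190 = 16720.

16720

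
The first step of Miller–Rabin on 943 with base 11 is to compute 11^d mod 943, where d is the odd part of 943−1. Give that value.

65

943 − 1 = 942 = 2^1 · 471, so d = 471.
11^1 ≡ 11 (mod 943)
11^2 ≡ 11^2 = 121 ≡ 121 (mod 943)
11^4 ≡ 121^2 = 14641 ≡ 496 (mod 943)
11^8 ≡ 496^2 = 246016 ≡ 836 (mod 943)
11^16 ≡ 836^2 = 698896 ≡ 133 (mod 943)
11^32 ≡ 133^2 = 17689 ≡ 715 (mod 943)
11^64 ≡ 715^2 = 511225 ≡ 119 (mod 943)
11^128 ≡ 119^2 = 14161 ≡ 16 (mod 943)
11^256 ≡ 16^2 = 256 ≡ 256 (mod 943)
471 = 256 + 128 + 64 + 16 + 4 + 2 + 1 in binary powers of 2.
So 11^471 ≡ 256 · 16 · 119 · 133 · 496 · 121 · 11 ≡ 65 (mod 943).
Squaring chain: 65; never reaches −1, so base 11 is a Miller–Rabin witness that 943 is composite.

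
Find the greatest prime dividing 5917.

5917 = 61 · 97
97 is prime.
So 5917 = 61 · 97; the largest prime factor is 97.

97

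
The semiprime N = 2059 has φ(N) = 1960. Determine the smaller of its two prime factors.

29

φ(n) = (p−1)(q−1) = n − (p+q) + 1, so p + q = 2059 − 1960 + 1 = 100.
p and q are the roots of t² − 100t + 2059 = 0.
Discriminant: 100² − 4·2059 = 10000 − 8236 = 1764; √1764 = 42.
q = (100 − 42)/2 = 29, p = (100 + 42)/2 = 71.
Check: 29 · 71 = 2059.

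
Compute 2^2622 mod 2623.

2553

2^1 ≡ 2 (mod 2623)
2^2 ≡ 2^2 = 4 ≡ 4 (mod 2623)
2^4 ≡ 4^2 = 16 ≡ 16 (mod 2623)
2^8 ≡ 16^2 = 256 ≡ 256 (mod 2623)
2^16 ≡ 256^2 = 65536 ≡ 2584 (mod 2623)
2^32 ≡ 2584^2 = 6677056 ≡ 1521 (mod 2623)
2^64 ≡ 1521^2 = 2313441 ≡ 2578 (mod 2623)
2^128 ≡ 2578^2 = 6646084 ≡ 2025 (mod 2623)
2^256 ≡ 2025^2 = 4100625 ≡ 876 (mod 2623)
2^512 ≡ 876^2 = 767376 ≡ 1460 (mod 2623)
2^1024 ≡ 1460^2 = 2131600 ≡ 1724 (mod 2623)
2^2048 ≡ 1724^2 = 2972176 ≡ 317 (mod 2623)
2622 = 2048 + 512 + 32 + 16 + 8 + 4 + 2 in binary powers of 2.
So 2^2622 ≡ 317 · 1460 · 1521 · 2584 · 256 · 16 · 4 ≡ 2553 (mod 2623).
Since 2553 ≠ 1, base 2 is a Fermat witness: 2623 is composite.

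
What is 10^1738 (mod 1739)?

1231

10^1 ≡ 10 (mod 1739)
10^2 ≡ 10^2 = 100 ≡ 100 (mod 1739)
10^4 ≡ 100^2 = 10000 ≡ 1305 (mod 1739)
10^8 ≡ 1305^2 = 1703025 ≡ 544 (mod 1739)
10^16 ≡ 544^2 = 295936 ≡ 306 (mod 1739)
10^32 ≡ 306^2 = 93636 ≡ 1469 (mod 1739)
10^64 ≡ 1469^2 = 2157961 ≡ 1601 (mod 1739)
10^128 ≡ 1601^2 = 2563201 ≡ 1654 (mod 1739)
10^256 ≡ 1654^2 = 2735716 ≡ 269 (mod 1739)
10^512 ≡ 269^2 = 72361 ≡ 1062 (mod 1739)
10^1024 ≡ 1062^2 = 1127844 ≡ 972 (mod 1739)
1738 = 1024 + 512 + 128 + 64 + 8 + 2 in binary powers of 2.
So 10^1738 ≡ 972 · 1062 · 1654 · 1601 · 544 · 100 ≡ 1231 (mod 1739).
Since 1231 ≠ 1, base 10 is a Fermat witness: 1739 is composite.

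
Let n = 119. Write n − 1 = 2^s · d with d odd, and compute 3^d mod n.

75

119 − 1 = 118 = 2^1 · 59, so d = 59.
3^1 ≡ 3 (mod 119)
3^2 ≡ 3^2 = 9 ≡ 9 (mod 119)
3^4 ≡ 9^2 = 81 ≡ 81 (mod 119)
3^8 ≡ 81^2 = 6561 ≡ 16 (mod 119)
3^16 ≡ 16^2 = 256 ≡ 18 (mod 119)
3^32 ≡ 18^2 = 324 ≡ 86 (mod 119)
59 = 32 + 16 + 8 + 2 + 1 in binary powers of 2.
So 3^59 ≡ 86 · 18 · 16 · 9 · 3 ≡ 75 (mod 119).
Squaring chain: 75; never reaches −1, so base 3 is a Miller–Rabin witness that 119 is composite.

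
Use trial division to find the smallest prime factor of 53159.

53159 is odd.
Digit sum 23, not divisible by 3.
Ends in 9: not divisible by 5.
7: 53159 = 7·7594 + 1
11: 53159 = 11·4832 + 7
13: 53159 = 13·4089 + 2
17: 53159 = 17·3127

17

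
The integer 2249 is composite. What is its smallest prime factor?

2249 is odd.
Digit sum 17, not divisible by 3.
Ends in 9: not divisible by 5.
7: 2249 = 7·321 + 2
11: 2249 = 11·204 + 5
13: 2249 = 13·173

13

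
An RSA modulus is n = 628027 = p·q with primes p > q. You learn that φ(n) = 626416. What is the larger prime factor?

φ(n) = (p−1)(q−1) = n − (p+q) + 1, so p + q = 628027 − 626416 + 1 = 1612.
p and q are the roots of t² − 1612t + 628027 = 0.
Discriminant: 1612² − 4·628027 = 2598544 − 2512108 = 86436; √86436 = 294.
q = (1612 − 294)/2 = 659, p = (1612 + 294)/2 = 953.
Check: 659 · 953 = 628027.

953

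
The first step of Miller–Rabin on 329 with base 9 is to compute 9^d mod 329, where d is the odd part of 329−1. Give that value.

130

329 − 1 = 328 = 2^3 · 41, so d = 41.
9^1 ≡ 9 (mod 329)
9^2 ≡ 9^2 = 81 ≡ 81 (mod 329)
9^4 ≡ 81^2 = 6561 ≡ 310 (mod 329)
9^8 ≡ 310^2 = 96100 ≡ 32 (mod 329)
9^16 ≡ 32^2 = 1024 ≡ 37 (mod 329)
9^32 ≡ 37^2 = 1369 ≡ 53 (mod 329)
41 = 32 + 8 + 1 in binary powers of 2.
So 9^41 ≡ 53 · 32 · 9 ≡ 130 (mod 329).
Squaring chain: 130 → 121 → 165; never reaches −1, so base 9 is a Miller–Rabin witness that 329 is composite.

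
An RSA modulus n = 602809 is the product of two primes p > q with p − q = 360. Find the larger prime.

Since p = q + 360, we have 602809 = q(q + 360), so q² + 360q − 602809 = 0.
Discriminant: 360² + 4·602809 = 129600 + 2411236 = 2540836; √2540836 = 1594.
q = (−360 + 1594)/2 = 617, and p = q + 360 = 977.
Check: 617 · 977 = 602809.

977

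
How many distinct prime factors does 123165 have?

123165 = 3^2 · 13685
13685 = 5 · 2737
2737 = 7 · 391
391 = 17 · 23
123165 = 3^2 · 5 · 7 · 17 · 23, which has 5 distinct prime factors.

5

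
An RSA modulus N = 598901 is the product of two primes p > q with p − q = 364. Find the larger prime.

977

Since p = q + 364, we have 598901 = q(q + 364), so q² + 364q − 598901 = 0.
Discriminant: 364² + 4·598901 = 132496 + 2395604 = 2528100; √2528100 = 1590.
q = (−364 + 1590)/2 = 613, and p = q + 364 = 977.
Check: 613 · 977 = 598901.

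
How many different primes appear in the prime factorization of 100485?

100485 = 3^2 · 11165
11165 = 5 · 2233
2233 = 7 · 319
319 = 11 · 29
100485 = 3^2 · 5 · 7 · 11 · 29, which has 5 distinct prime factors.

5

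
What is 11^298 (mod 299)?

127

11^1 ≡ 11 (mod 299)
11^2 ≡ 11^2 = 121 ≡ 121 (mod 299)
11^4 ≡ 121^2 = 14641 ≡ 289 (mod 299)
11^8 ≡ 289^2 = 83521 ≡ 100 (mod 299)
11^16 ≡ 100^2 = 10000 ≡ 133 (mod 299)
11^32 ≡ 133^2 = 17689 ≡ 48 (mod 299)
11^64 ≡ 48^2 = 2304 ≡ 211 (mod 299)
11^128 ≡ 211^2 = 44521 ≡ 269 (mod 299)
11^256 ≡ 269^2 = 72361 ≡ 3 (mod 299)
298 = 256 + 32 + 8 + 2 in binary powers of 2.
So 11^298 ≡ 3 · 48 · 100 · 121 ≡ 127 (mod 299).
Since 127 ≠ 1, base 11 is a Fermat witness: 299 is composite.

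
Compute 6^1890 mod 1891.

6^1 ≡ 6 (mod 1891)
6^2 ≡ 6^2 = 36 ≡ 36 (mod 1891)
6^4 ≡ 36^2 = 1296 ≡ 1296 (mod 1891)
6^8 ≡ 1296^2 = 1679616 ≡ 408 (mod 1891)
6^16 ≡ 408^2 = 166464 ≡ 56 (mod 1891)
6^32 ≡ 56^2 = 3136 ≡ 1245 (mod 1891)
6^64 ≡ 1245^2 = 1550025 ≡ 1296 (mod 1891)
6^128 ≡ 1296^2 = 1679616 ≡ 408 (mod 1891)
6^256 ≡ 408^2 = 166464 ≡ 56 (mod 1891)
6^512 ≡ 56^2 = 3136 ≡ 1245 (mod 1891)
6^1024 ≡ 1245^2 = 1550025 ≡ 1296 (mod 1891)
1890 = 1024 + 512 + 256 + 64 + 32 + 2 in binary powers of 2.
So 6^1890 ≡ 1296 · 1245 · 56 · 1296 · 1245 · 36 ≡ 1768 (mod 1891).
Since 1768 ≠ 1, base 6 is a Fermat witness: 1891 is composite.

1768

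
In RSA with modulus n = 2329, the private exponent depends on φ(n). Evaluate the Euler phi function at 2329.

Factor: 2329 = 17 · 137.
φ(2329) = (17−1) · (137−1) = 16 · 136 = 2176.

2176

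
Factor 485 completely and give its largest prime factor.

97

485 = 5 · 97
97 is prime.
So 485 = 5 · 97; the largest prime factor is 97.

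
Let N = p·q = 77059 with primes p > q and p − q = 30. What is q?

263

Since p = q + 30, we have 77059 = q(q + 30), so q² + 30q − 77059 = 0.
Discriminant: 30² + 4·77059 = 900 + 308236 = 309136; √309136 = 556.
q = (−30 + 556)/2 = 263, and p = q + 30 = 293.
Check: 263 · 293 = 77059.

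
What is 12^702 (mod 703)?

1

12^1 ≡ 12 (mod 703)
12^2 ≡ 12^2 = 144 ≡ 144 (mod 703)
12^4 ≡ 144^2 = 20736 ≡ 349 (mod 703)
12^8 ≡ 349^2 = 121801 ≡ 182 (mod 703)
12^16 ≡ 182^2 = 33124 ≡ 83 (mod 703)
12^32 ≡ 83^2 = 6889 ≡ 562 (mod 703)
12^64 ≡ 562^2 = 315844 ≡ 197 (mod 703)
12^128 ≡ 197^2 = 38809 ≡ 144 (mod 703)
12^256 ≡ 144^2 = 20736 ≡ 349 (mod 703)
12^512 ≡ 349^2 = 121801 ≡ 182 (mod 703)
702 = 512 + 128 + 32 + 16 + 8 + 4 + 2 in binary powers of 2.
So 12^702 ≡ 182 · 144 · 562 · 83 · 182 · 349 · 144 ≡ 1 (mod 703).
Since the result is 1, base 12 gives no evidence that 703 is composite.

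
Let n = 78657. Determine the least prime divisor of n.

78657 is odd.
Digit sum 33, divisible by 3.

3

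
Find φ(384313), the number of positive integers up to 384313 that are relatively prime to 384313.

358848

Factor: 384313 = 19 · 113 · 179.
φ(384313) = (19−1) · (113−1) · (179−1) = 18 · 112 · 178 = 358848.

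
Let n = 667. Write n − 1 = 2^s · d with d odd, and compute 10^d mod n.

667 − 1 = 666 = 2^1 · 333, so d = 333.
10^1 ≡ 10 (mod 667)
10^2 ≡ 10^2 = 100 ≡ 100 (mod 667)
10^4 ≡ 100^2 = 10000 ≡ 662 (mod 667)
10^8 ≡ 662^2 = 438244 ≡ 25 (mod 667)
10^16 ≡ 25^2 = 625 ≡ 625 (mod 667)
10^32 ≡ 625^2 = 390625 ≡ 430 (mod 667)
10^64 ≡ 430^2 = 184900 ≡ 141 (mod 667)
10^128 ≡ 141^2 = 19881 ≡ 538 (mod 667)
10^256 ≡ 538^2 = 289444 ≡ 633 (mod 667)
333 = 256 + 64 + 8 + 4 + 1 in binary powers of 2.
So 10^333 ≡ 633 · 141 · 25 · 662 · 10 ≡ 172 (mod 667).
Squaring chain: 172; never reaches −1, so base 10 is a Miller–Rabin witness that 667 is composite.

172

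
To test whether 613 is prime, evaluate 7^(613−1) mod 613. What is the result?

1

7^1 ≡ 7 (mod 613)
7^2 ≡ 7^2 = 49 ≡ 49 (mod 613)
7^4 ≡ 49^2 = 2401 ≡ 562 (mod 613)
7^8 ≡ 562^2 = 315844 ≡ 149 (mod 613)
7^16 ≡ 149^2 = 22201 ≡ 133 (mod 613)
7^32 ≡ 133^2 = 17689 ≡ 525 (mod 613)
7^64 ≡ 525^2 = 275625 ≡ 388 (mod 613)
7^128 ≡ 388^2 = 150544 ≡ 359 (mod 613)
7^256 ≡ 359^2 = 128881 ≡ 151 (mod 613)
7^512 ≡ 151^2 = 22801 ≡ 120 (mod 613)
612 = 512 + 64 + 32 + 4 in binary powers of 2.
So 7^612 ≡ 120 · 388 · 525 · 562 ≡ 1 (mod 613).
Since the result is 1, base 7 gives no evidence that 613 is composite.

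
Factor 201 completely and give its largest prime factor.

201 = 3 · 67
67 is prime.
So 201 = 3 · 67; the largest prime factor is 67.

67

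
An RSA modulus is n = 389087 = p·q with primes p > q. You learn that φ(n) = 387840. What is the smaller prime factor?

φ(n) = (p−1)(q−1) = n − (p+q) + 1, so p + q = 389087 − 387840 + 1 = 1248.
p and q are the roots of t² − 1248t + 389087 = 0.
Discriminant: 1248² − 4·389087 = 1557504 − 1556348 = 1156; √1156 = 34.
q = (1248 − 34)/2 = 607, p = (1248 + 34)/2 = 641.
Check: 607 · 641 = 389087.

607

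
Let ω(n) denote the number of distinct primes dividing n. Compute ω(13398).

5

13398 = 2 · 6699
6699 = 3 · 2233
2233 = 7 · 319
319 = 11 · 29
13398 = 2 · 3 · 7 · 11 · 29, which has 5 distinct prime factors.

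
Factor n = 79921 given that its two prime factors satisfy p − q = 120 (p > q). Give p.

349

Since p = q + 120, we have 79921 = q(q + 120), so q² + 120q − 79921 = 0.
Discriminant: 120² + 4·79921 = 14400 + 319684 = 334084; √334084 = 578.
q = (−120 + 578)/2 = 229, and p = q + 120 = 349.
Check: 229 · 349 = 79921.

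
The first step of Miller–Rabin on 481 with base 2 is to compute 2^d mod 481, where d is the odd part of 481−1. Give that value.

481 − 1 = 480 = 2^5 · 15, so d = 15.
2^1 ≡ 2 (mod 481)
2^2 ≡ 2^2 = 4 ≡ 4 (mod 481)
2^4 ≡ 4^2 = 16 ≡ 16 (mod 481)
2^8 ≡ 16^2 = 256 ≡ 256 (mod 481)
15 = 8 + 4 + 2 + 1 in binary powers of 2.
So 2^15 ≡ 256 · 16 · 4 · 2 ≡ 60 (mod 481).
Squaring chain: 60 → 233 → 417 → 248 → 417; never reaches −1, so base 2 is a Miller–Rabin witness that 481 is composite.

60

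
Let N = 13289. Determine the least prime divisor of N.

13289 is odd.
Digit sum 23, not divisible by 3.
Ends in 9: not divisible by 5.
7: 13289 = 7·1898 + 3
11: 13289 = 11·1208 + 1
13: 13289 = 13·1022 + 3
17: 13289 = 17·781 + 12
19: 13289 = 19·699 + 8
23: 13289 = 23·577 + 18
29: 13289 = 29·458 + 7
31: 13289 = 31·428 + 21
37: 13289 = 37·359 + 6
41: 13289 = 41·324 + 5
43: 13289 = 43·309 + 2
47: 13289 = 47·282 + 35
53: 13289 = 53·250 + 39
59: 13289 = 59·225 + 14
61: 13289 = 61·217 + 52
67: 13289 = 67·198 + 23
71: 13289 = 71·187 + 12
73: 13289 = 73·182 + 3
79: 13289 = 79·168 + 17
83: 13289 = 83·160 + 9
89: 13289 = 89·149 + 28
97: 13289 = 97·137

97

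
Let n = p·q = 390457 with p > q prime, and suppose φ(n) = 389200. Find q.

557

φ(n) = (p−1)(q−1) = n − (p+q) + 1, so p + q = 390457 − 389200 + 1 = 1258.
p and q are the roots of t² − 1258t + 390457 = 0.
Discriminant: 1258² − 4·390457 = 1582564 − 1561828 = 20736; √20736 = 144.
q = (1258 − 144)/2 = 557, p = (1258 + 144)/2 = 701.
Check: 557 · 701 = 390457.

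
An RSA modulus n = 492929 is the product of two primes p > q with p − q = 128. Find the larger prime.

Since p = q + 128, we have 492929 = q(q + 128), so q² + 128q − 492929 = 0.
Discriminant: 128² + 4·492929 = 16384 + 1971716 = 1988100; √1988100 = 1410.
q = (−128 + 1410)/2 = 641, and p = q + 128 = 769.
Check: 641 · 769 = 492929.

769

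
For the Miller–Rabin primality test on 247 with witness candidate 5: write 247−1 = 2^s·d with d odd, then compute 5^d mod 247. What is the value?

247 − 1 = 246 = 2^1 · 123, so d = 123.
5^1 ≡ 5 (mod 247)
5^2 ≡ 5^2 = 25 ≡ 25 (mod 247)
5^4 ≡ 25^2 = 625 ≡ 131 (mod 247)
5^8 ≡ 131^2 = 17161 ≡ 118 (mod 247)
5^16 ≡ 118^2 = 13924 ≡ 92 (mod 247)
5^32 ≡ 92^2 = 8464 ≡ 66 (mod 247)
5^64 ≡ 66^2 = 4356 ≡ 157 (mod 247)
123 = 64 + 32 + 16 + 8 + 2 + 1 in binary powers of 2.
So 5^123 ≡ 157 · 66 · 92 · 118 · 25 · 5 ≡ 216 (mod 247).
Squaring chain: 216; never reaches −1, so base 5 is a Miller–Rabin witness that 247 is composite.

216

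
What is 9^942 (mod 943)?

9^1 ≡ 9 (mod 943)
9^2 ≡ 9^2 = 81 ≡ 81 (mod 943)
9^4 ≡ 81^2 = 6561 ≡ 903 (mod 943)
9^8 ≡ 903^2 = 815409 ≡ 657 (mod 943)
9^16 ≡ 657^2 = 431649 ≡ 698 (mod 943)
9^32 ≡ 698^2 = 487204 ≡ 616 (mod 943)
9^64 ≡ 616^2 = 379456 ≡ 370 (mod 943)
9^128 ≡ 370^2 = 136900 ≡ 165 (mod 943)
9^256 ≡ 165^2 = 27225 ≡ 821 (mod 943)
9^512 ≡ 821^2 = 674041 ≡ 739 (mod 943)
942 = 512 + 256 + 128 + 32 + 8 + 4 + 2 in binary powers of 2.
So 9^942 ≡ 739 · 821 · 165 · 616 · 657 · 903 · 81 ≡ 901 (mod 943).
Since 901 ≠ 1, base 9 is a Fermat witness: 943 is composite.

901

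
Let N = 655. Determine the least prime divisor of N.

5

655 is odd.
Digit sum 16, not divisible by 3.
Ends in 5: divisible by 5.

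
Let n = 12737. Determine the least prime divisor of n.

47

12737 is odd.
Digit sum 20, not divisible by 3.
Ends in 7: not divisible by 5.
7: 12737 = 7·1819 + 4
11: 12737 = 11·1157 + 10
13: 12737 = 13·979 + 10
17: 12737 = 17·749 + 4
19: 12737 = 19·670 + 7
23: 12737 = 23·553 + 18
29: 12737 = 29·439 + 6
31: 12737 = 31·410 + 27
37: 12737 = 37·344 + 9
41: 12737 = 41·310 + 27
43: 12737 = 43·296 + 9
47: 12737 = 47·271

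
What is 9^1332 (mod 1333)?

9^1 ≡ 9 (mod 1333)
9^2 ≡ 9^2 = 81 ≡ 81 (mod 1333)
9^4 ≡ 81^2 = 6561 ≡ 1229 (mod 1333)
9^8 ≡ 1229^2 = 1510441 ≡ 152 (mod 1333)
9^16 ≡ 152^2 = 23104 ≡ 443 (mod 1333)
9^32 ≡ 443^2 = 196249 ≡ 298 (mod 1333)
9^64 ≡ 298^2 = 88804 ≡ 826 (mod 1333)
9^128 ≡ 826^2 = 682276 ≡ 1113 (mod 1333)
9^256 ≡ 1113^2 = 1238769 ≡ 412 (mod 1333)
9^512 ≡ 412^2 = 169744 ≡ 453 (mod 1333)
9^1024 ≡ 453^2 = 205209 ≡ 1260 (mod 1333)
1332 = 1024 + 256 + 32 + 16 + 4 in binary powers of 2.
So 9^1332 ≡ 1260 · 412 · 298 · 443 · 1229 ≡ 250 (mod 1333).
Since 250 ≠ 1, base 9 is a Fermat witness: 1333 is composite.

250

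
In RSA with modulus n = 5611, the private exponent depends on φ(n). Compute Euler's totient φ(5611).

Factor: 5611 = 31 · 181.
φ(5611) = (31−1) · (181−1) = 30 · 180 = 5400.

5400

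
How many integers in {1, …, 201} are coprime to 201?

Factor: 201 = 3 · 67.
φ(201) = (3−1) · (67−1) = 2 · 66 = 132.

132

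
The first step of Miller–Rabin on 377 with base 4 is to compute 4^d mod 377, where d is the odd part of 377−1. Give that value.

377 − 1 = 376 = 2^3 · 47, so d = 47.
4^1 ≡ 4 (mod 377)
4^2 ≡ 4^2 = 16 ≡ 16 (mod 377)
4^4 ≡ 16^2 = 256 ≡ 256 (mod 377)
4^8 ≡ 256^2 = 65536 ≡ 315 (mod 377)
4^16 ≡ 315^2 = 99225 ≡ 74 (mod 377)
4^32 ≡ 74^2 = 5476 ≡ 198 (mod 377)
47 = 32 + 8 + 4 + 2 + 1 in binary powers of 2.
So 4^47 ≡ 198 · 315 · 256 · 16 · 4 ≡ 270 (mod 377).
Squaring chain: 270 → 139 → 94; never reaches −1, so base 4 is a Miller–Rabin witness that 377 is composite.

270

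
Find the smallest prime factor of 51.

3

51 is odd.
Digit sum 6, divisible by 3.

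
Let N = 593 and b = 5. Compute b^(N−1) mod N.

5^1 ≡ 5 (mod 593)
5^2 ≡ 5^2 = 25 ≡ 25 (mod 593)
5^4 ≡ 25^2 = 625 ≡ 32 (mod 593)
5^8 ≡ 32^2 = 1024 ≡ 431 (mod 593)
5^16 ≡ 431^2 = 185761 ≡ 152 (mod 593)
5^32 ≡ 152^2 = 23104 ≡ 570 (mod 593)
5^64 ≡ 570^2 = 324900 ≡ 529 (mod 593)
5^128 ≡ 529^2 = 279841 ≡ 538 (mod 593)
5^256 ≡ 538^2 = 289444 ≡ 60 (mod 593)
5^512 ≡ 60^2 = 3600 ≡ 42 (mod 593)
592 = 512 + 64 + 16 in binary powers of 2.
So 5^592 ≡ 42 · 529 · 152 ≡ 1 (mod 593).
Since the result is 1, base 5 gives no evidence that 593 is composite.

1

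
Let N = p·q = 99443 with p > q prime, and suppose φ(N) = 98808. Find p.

φ(n) = (p−1)(q−1) = n − (p+q) + 1, so p + q = 99443 − 98808 + 1 = 636.
p and q are the roots of t² − 636t + 99443 = 0.
Discriminant: 636² − 4·99443 = 404496 − 397772 = 6724; √6724 = 82.
q = (636 − 82)/2 = 277, p = (636 + 82)/2 = 359.
Check: 277 · 359 = 99443.

359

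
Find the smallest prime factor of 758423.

19

758423 is odd.
Digit sum 29, not divisible by 3.
Ends in 3: not divisible by 5.
7: 758423 = 7·108346 + 1
11: 758423 = 11·68947 + 6
13: 758423 = 13·58340 + 3
17: 758423 = 17·44613 + 2
19: 758423 = 19·39917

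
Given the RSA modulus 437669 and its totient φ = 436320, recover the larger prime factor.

809

φ(n) = (p−1)(q−1) = n − (p+q) + 1, so p + q = 437669 − 436320 + 1 = 1350.
p and q are the roots of t² − 1350t + 437669 = 0.
Discriminant: 1350² − 4·437669 = 1822500 − 1750676 = 71824; √71824 = 268.
q = (1350 − 268)/2 = 541, p = (1350 + 268)/2 = 809.
Check: 541 · 809 = 437669.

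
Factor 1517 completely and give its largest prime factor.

41

1517 = 37 · 41
41 is prime.
So 1517 = 37 · 41; the largest prime factor is 41.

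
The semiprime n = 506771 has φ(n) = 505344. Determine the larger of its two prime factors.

φ(n) = (p−1)(q−1) = n − (p+q) + 1, so p + q = 506771 − 505344 + 1 = 1428.
p and q are the roots of t² − 1428t + 506771 = 0.
Discriminant: 1428² − 4·506771 = 2039184 − 2027084 = 12100; √12100 = 110.
q = (1428 − 110)/2 = 659, p = (1428 + 110)/2 = 769.
Check: 659 · 769 = 506771.

769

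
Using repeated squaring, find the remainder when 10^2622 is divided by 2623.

10^1 ≡ 10 (mod 2623)
10^2 ≡ 10^2 = 100 ≡ 100 (mod 2623)
10^4 ≡ 100^2 = 10000 ≡ 2131 (mod 2623)
10^8 ≡ 2131^2 = 4541161 ≡ 748 (mod 2623)
10^16 ≡ 748^2 = 559504 ≡ 805 (mod 2623)
10^32 ≡ 805^2 = 648025 ≡ 144 (mod 2623)
10^64 ≡ 144^2 = 20736 ≡ 2375 (mod 2623)
10^128 ≡ 2375^2 = 5640625 ≡ 1175 (mod 2623)
10^256 ≡ 1175^2 = 1380625 ≡ 927 (mod 2623)
10^512 ≡ 927^2 = 859329 ≡ 1608 (mod 2623)
10^1024 ≡ 1608^2 = 2585664 ≡ 2009 (mod 2623)
10^2048 ≡ 2009^2 = 4036081 ≡ 1907 (mod 2623)
2622 = 2048 + 512 + 32 + 16 + 8 + 4 + 2 in binary powers of 2.
So 10^2622 ≡ 1907 · 1608 · 144 · 805 · 748 · 2131 · 100 ≡ 735 (mod 2623).
Since 735 ≠ 1, base 10 is a Fermat witness: 2623 is composite.

735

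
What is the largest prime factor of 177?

59

177 = 3 · 59
59 is prime.
So 177 = 3 · 59; the largest prime factor is 59.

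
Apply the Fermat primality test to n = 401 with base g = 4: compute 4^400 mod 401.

4^1 ≡ 4 (mod 401)
4^2 ≡ 4^2 = 16 ≡ 16 (mod 401)
4^4 ≡ 16^2 = 256 ≡ 256 (mod 401)
4^8 ≡ 256^2 = 65536 ≡ 173 (mod 401)
4^16 ≡ 173^2 = 29929 ≡ 255 (mod 401)
4^32 ≡ 255^2 = 65025 ≡ 63 (mod 401)
4^64 ≡ 63^2 = 3969 ≡ 360 (mod 401)
4^128 ≡ 360^2 = 129600 ≡ 77 (mod 401)
4^256 ≡ 77^2 = 5929 ≡ 315 (mod 401)
400 = 256 + 128 + 16 in binary powers of 2.
So 4^400 ≡ 315 · 77 · 255 ≡ 1 (mod 401).
Since the result is 1, base 4 gives no evidence that 401 is composite.

1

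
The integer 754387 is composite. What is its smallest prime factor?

754387 is odd.
Digit sum 34, not divisible by 3.
Ends in 7: not divisible by 5.
7: 754387 = 7·107769 + 4
11: 754387 = 11·68580 + 7
13: 754387 = 13·58029 + 10
17: 754387 = 17·44375 + 12
19: 754387 = 19·39704 + 11
23: 754387 = 23·32799 + 10
29: 754387 = 29·26013 + 10
31: 754387 = 31·24335 + 2
37: 754387 = 37·20388 + 31
41: 754387 = 41·18399 + 28
43: 754387 = 43·17543 + 38
47: 754387 = 47·16050 + 37
53: 754387 = 53·14233 + 38
59: 754387 = 59·12786 + 13
61: 754387 = 61·12367

61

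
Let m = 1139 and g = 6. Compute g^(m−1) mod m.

920

6^1 ≡ 6 (mod 1139)
6^2 ≡ 6^2 = 36 ≡ 36 (mod 1139)
6^4 ≡ 36^2 = 1296 ≡ 157 (mod 1139)
6^8 ≡ 157^2 = 24649 ≡ 730 (mod 1139)
6^16 ≡ 730^2 = 532900 ≡ 987 (mod 1139)
6^32 ≡ 987^2 = 974169 ≡ 324 (mod 1139)
6^64 ≡ 324^2 = 104976 ≡ 188 (mod 1139)
6^128 ≡ 188^2 = 35344 ≡ 35 (mod 1139)
6^256 ≡ 35^2 = 1225 ≡ 86 (mod 1139)
6^512 ≡ 86^2 = 7396 ≡ 562 (mod 1139)
6^1024 ≡ 562^2 = 315844 ≡ 341 (mod 1139)
1138 = 1024 + 64 + 32 + 16 + 2 in binary powers of 2.
So 6^1138 ≡ 341 · 188 · 324 · 987 · 36 ≡ 920 (mod 1139).
Since 920 ≠ 1, base 6 is a Fermat witness: 1139 is composite.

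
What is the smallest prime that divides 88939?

19

88939 is odd.
Digit sum 37, not divisible by 3.
Ends in 9: not divisible by 5.
7: 88939 = 7·12705 + 4
11: 88939 = 11·8085 + 4
13: 88939 = 13·6841 + 6
17: 88939 = 17·5231 + 12
19: 88939 = 19·4681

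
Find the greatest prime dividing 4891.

73

4891 = 67 · 73
73 is prime.
So 4891 = 67 · 73; the largest prime factor is 73.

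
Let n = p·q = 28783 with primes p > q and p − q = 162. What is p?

Since p = q + 162, we have 28783 = q(q + 162), so q² + 162q − 28783 = 0.
Discriminant: 162² + 4·28783 = 26244 + 115132 = 141376; √141376 = 376.
q = (−162 + 376)/2 = 107, and p = q + 162 = 269.
Check: 107 · 269 = 28783.

269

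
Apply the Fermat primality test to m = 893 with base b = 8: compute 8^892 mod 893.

68

8^1 ≡ 8 (mod 893)
8^2 ≡ 8^2 = 64 ≡ 64 (mod 893)
8^4 ≡ 64^2 = 4096 ≡ 524 (mod 893)
8^8 ≡ 524^2 = 274576 ≡ 425 (mod 893)
8^16 ≡ 425^2 = 180625 ≡ 239 (mod 893)
8^32 ≡ 239^2 = 57121 ≡ 862 (mod 893)
8^64 ≡ 862^2 = 743044 ≡ 68 (mod 893)
8^128 ≡ 68^2 = 4624 ≡ 159 (mod 893)
8^256 ≡ 159^2 = 25281 ≡ 277 (mod 893)
8^512 ≡ 277^2 = 76729 ≡ 824 (mod 893)
892 = 512 + 256 + 64 + 32 + 16 + 8 + 4 in binary powers of 2.
So 8^892 ≡ 824 · 277 · 68 · 862 · 239 · 425 · 524 ≡ 68 (mod 893).
Since 68 ≠ 1, base 8 is a Fermat witness: 893 is composite.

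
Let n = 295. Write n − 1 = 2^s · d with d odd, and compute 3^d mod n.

127

295 − 1 = 294 = 2^1 · 147, so d = 147.
3^1 ≡ 3 (mod 295)
3^2 ≡ 3^2 = 9 ≡ 9 (mod 295)
3^4 ≡ 9^2 = 81 ≡ 81 (mod 295)
3^8 ≡ 81^2 = 6561 ≡ 71 (mod 295)
3^16 ≡ 71^2 = 5041 ≡ 26 (mod 295)
3^32 ≡ 26^2 = 676 ≡ 86 (mod 295)
3^64 ≡ 86^2 = 7396 ≡ 21 (mod 295)
3^128 ≡ 21^2 = 441 ≡ 146 (mod 295)
147 = 128 + 16 + 2 + 1 in binary powers of 2.
So 3^147 ≡ 146 · 26 · 9 · 3 ≡ 127 (mod 295).
Squaring chain: 127; never reaches −1, so base 3 is a Miller–Rabin witness that 295 is composite.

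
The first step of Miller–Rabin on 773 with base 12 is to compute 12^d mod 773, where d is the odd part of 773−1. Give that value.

456

773 − 1 = 772 = 2^2 · 193, so d = 193.
12^1 ≡ 12 (mod 773)
12^2 ≡ 12^2 = 144 ≡ 144 (mod 773)
12^4 ≡ 144^2 = 20736 ≡ 638 (mod 773)
12^8 ≡ 638^2 = 407044 ≡ 446 (mod 773)
12^16 ≡ 446^2 = 198916 ≡ 255 (mod 773)
12^32 ≡ 255^2 = 65025 ≡ 93 (mod 773)
12^64 ≡ 93^2 = 8649 ≡ 146 (mod 773)
12^128 ≡ 146^2 = 21316 ≡ 445 (mod 773)
193 = 128 + 64 + 1 in binary powers of 2.
So 12^193 ≡ 445 · 146 · 12 ≡ 456 (mod 773).
Squaring chain: 456 → 772; reaches −1, so base 12 does not prove 773 composite.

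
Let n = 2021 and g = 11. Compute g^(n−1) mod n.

11^1 ≡ 11 (mod 2021)
11^2 ≡ 11^2 = 121 ≡ 121 (mod 2021)
11^4 ≡ 121^2 = 14641 ≡ 494 (mod 2021)
11^8 ≡ 494^2 = 244036 ≡ 1516 (mod 2021)
11^16 ≡ 1516^2 = 2298256 ≡ 379 (mod 2021)
11^32 ≡ 379^2 = 143641 ≡ 150 (mod 2021)
11^64 ≡ 150^2 = 22500 ≡ 269 (mod 2021)
11^128 ≡ 269^2 = 72361 ≡ 1626 (mod 2021)
11^256 ≡ 1626^2 = 2643876 ≡ 408 (mod 2021)
11^512 ≡ 408^2 = 166464 ≡ 742 (mod 2021)
11^1024 ≡ 742^2 = 550564 ≡ 852 (mod 2021)
2020 = 1024 + 512 + 256 + 128 + 64 + 32 + 4 in binary powers of 2.
So 11^2020 ≡ 852 · 742 · 408 · 1626 · 269 · 150 · 494 ≡ 1741 (mod 2021).
Since 1741 ≠ 1, base 11 is a Fermat witness: 2021 is composite.

1741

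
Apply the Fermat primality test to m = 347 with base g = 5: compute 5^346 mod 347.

1

5^1 ≡ 5 (mod 347)
5^2 ≡ 5^2 = 25 ≡ 25 (mod 347)
5^4 ≡ 25^2 = 625 ≡ 278 (mod 347)
5^8 ≡ 278^2 = 77284 ≡ 250 (mod 347)
5^16 ≡ 250^2 = 62500 ≡ 40 (mod 347)
5^32 ≡ 40^2 = 1600 ≡ 212 (mod 347)
5^64 ≡ 212^2 = 44944 ≡ 181 (mod 347)
5^128 ≡ 181^2 = 32761 ≡ 143 (mod 347)
5^256 ≡ 143^2 = 20449 ≡ 323 (mod 347)
346 = 256 + 64 + 16 + 8 + 2 in binary powers of 2.
So 5^346 ≡ 323 · 181 · 40 · 250 · 25 ≡ 1 (mod 347).
Since the result is 1, base 5 gives no evidence that 347 is composite.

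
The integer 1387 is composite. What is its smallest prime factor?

19

1387 is odd.
Digit sum 19, not divisible by 3.
Ends in 7: not divisible by 5.
7: 1387 = 7·198 + 1
11: 1387 = 11·126 + 1
13: 1387 = 13·106 + 9
17: 1387 = 17·81 + 10
19: 1387 = 19·73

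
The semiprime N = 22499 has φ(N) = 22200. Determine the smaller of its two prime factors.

149

φ(n) = (p−1)(q−1) = n − (p+q) + 1, so p + q = 22499 − 22200 + 1 = 300.
p and q are the roots of t² − 300t + 22499 = 0.
Discriminant: 300² − 4·22499 = 90000 − 89996 = 4; √4 = 2.
q = (300 − 2)/2 = 149, p = (300 + 2)/2 = 151.
Check: 149 · 151 = 22499.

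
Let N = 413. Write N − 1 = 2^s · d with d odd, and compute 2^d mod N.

72

413 − 1 = 412 = 2^2 · 103, so d = 103.
2^1 ≡ 2 (mod 413)
2^2 ≡ 2^2 = 4 ≡ 4 (mod 413)
2^4 ≡ 4^2 = 16 ≡ 16 (mod 413)
2^8 ≡ 16^2 = 256 ≡ 256 (mod 413)
2^16 ≡ 256^2 = 65536 ≡ 282 (mod 413)
2^32 ≡ 282^2 = 79524 ≡ 228 (mod 413)
2^64 ≡ 228^2 = 51984 ≡ 359 (mod 413)
103 = 64 + 32 + 4 + 2 + 1 in binary powers of 2.
So 2^103 ≡ 359 · 228 · 16 · 4 · 2 ≡ 72 (mod 413).
Squaring chain: 72 → 228; never reaches −1, so base 2 is a Miller–Rabin witness that 413 is composite.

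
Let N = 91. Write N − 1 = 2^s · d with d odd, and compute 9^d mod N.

91 − 1 = 90 = 2^1 · 45, so d = 45.
9^1 ≡ 9 (mod 91)
9^2 ≡ 9^2 = 81 ≡ 81 (mod 91)
9^4 ≡ 81^2 = 6561 ≡ 9 (mod 91)
9^8 ≡ 9^2 = 81 ≡ 81 (mod 91)
9^16 ≡ 81^2 = 6561 ≡ 9 (mod 91)
9^32 ≡ 9^2 = 81 ≡ 81 (mod 91)
45 = 32 + 8 + 4 + 1 in binary powers of 2.
So 9^45 ≡ 81 · 81 · 9 · 9 ≡ 1 (mod 91).
Since 9^d ≡ 1 (mod 91), base 9 does not prove 91 composite.

1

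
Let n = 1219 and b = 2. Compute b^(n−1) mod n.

2^1 ≡ 2 (mod 1219)
2^2 ≡ 2^2 = 4 ≡ 4 (mod 1219)
2^4 ≡ 4^2 = 16 ≡ 16 (mod 1219)
2^8 ≡ 16^2 = 256 ≡ 256 (mod 1219)
2^16 ≡ 256^2 = 65536 ≡ 929 (mod 1219)
2^32 ≡ 929^2 = 863041 ≡ 1208 (mod 1219)
2^64 ≡ 1208^2 = 1459264 ≡ 121 (mod 1219)
2^128 ≡ 121^2 = 14641 ≡ 13 (mod 1219)
2^256 ≡ 13^2 = 169 ≡ 169 (mod 1219)
2^512 ≡ 169^2 = 28561 ≡ 524 (mod 1219)
2^1024 ≡ 524^2 = 274576 ≡ 301 (mod 1219)
1218 = 1024 + 128 + 64 + 2 in binary powers of 2.
So 2^1218 ≡ 301 · 13 · 121 · 4 ≡ 785 (mod 1219).
Since 785 ≠ 1, base 2 is a Fermat witness: 1219 is composite.

785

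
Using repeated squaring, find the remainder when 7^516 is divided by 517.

455

7^1 ≡ 7 (mod 517)
7^2 ≡ 7^2 = 49 ≡ 49 (mod 517)
7^4 ≡ 49^2 = 2401 ≡ 333 (mod 517)
7^8 ≡ 333^2 = 110889 ≡ 251 (mod 517)
7^16 ≡ 251^2 = 63001 ≡ 444 (mod 517)
7^32 ≡ 444^2 = 197136 ≡ 159 (mod 517)
7^64 ≡ 159^2 = 25281 ≡ 465 (mod 517)
7^128 ≡ 465^2 = 216225 ≡ 119 (mod 517)
7^256 ≡ 119^2 = 14161 ≡ 202 (mod 517)
7^512 ≡ 202^2 = 40804 ≡ 478 (mod 517)
516 = 512 + 4 in binary powers of 2.
So 7^516 ≡ 478 · 333 ≡ 455 (mod 517).
Since 455 ≠ 1, base 7 is a Fermat witness: 517 is composite.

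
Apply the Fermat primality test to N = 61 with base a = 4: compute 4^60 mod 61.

1

4^1 ≡ 4 (mod 61)
4^2 ≡ 4^2 = 16 ≡ 16 (mod 61)
4^4 ≡ 16^2 = 256 ≡ 12 (mod 61)
4^8 ≡ 12^2 = 144 ≡ 22 (mod 61)
4^16 ≡ 22^2 = 484 ≡ 57 (mod 61)
4^32 ≡ 57^2 = 3249 ≡ 16 (mod 61)
60 = 32 + 16 + 8 + 4 in binary powers of 2.
So 4^60 ≡ 16 · 57 · 22 · 12 ≡ 1 (mod 61).
Since the result is 1, base 4 gives no evidence that 61 is composite.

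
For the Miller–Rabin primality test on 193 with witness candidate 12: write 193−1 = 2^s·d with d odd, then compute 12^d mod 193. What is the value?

193 − 1 = 192 = 2^6 · 3, so d = 3.
12^1 ≡ 12 (mod 193)
12^2 ≡ 12^2 = 144 ≡ 144 (mod 193)
3 = 2 + 1 in binary powers of 2.
So 12^3 ≡ 144 · 12 ≡ 184 (mod 193).
Squaring chain: 184 → 81 → 192 → 1 → 1 → 1; reaches −1, so base 12 does not prove 193 composite.

184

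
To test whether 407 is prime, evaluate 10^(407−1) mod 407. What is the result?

232

10^1 ≡ 10 (mod 407)
10^2 ≡ 10^2 = 100 ≡ 100 (mod 407)
10^4 ≡ 100^2 = 10000 ≡ 232 (mod 407)
10^8 ≡ 232^2 = 53824 ≡ 100 (mod 407)
10^16 ≡ 100^2 = 10000 ≡ 232 (mod 407)
10^32 ≡ 232^2 = 53824 ≡ 100 (mod 407)
10^64 ≡ 100^2 = 10000 ≡ 232 (mod 407)
10^128 ≡ 232^2 = 53824 ≡ 100 (mod 407)
10^256 ≡ 100^2 = 10000 ≡ 232 (mod 407)
406 = 256 + 128 + 16 + 4 + 2 in binary powers of 2.
So 10^406 ≡ 232 · 100 · 232 · 232 · 100 ≡ 232 (mod 407).
Since 232 ≠ 1, base 10 is a Fermat witness: 407 is composite.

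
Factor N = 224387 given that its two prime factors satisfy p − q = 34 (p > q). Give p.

Since p = q + 34, we have 224387 = q(q + 34), so q² + 34q − 224387 = 0.
Discriminant: 34² + 4·224387 = 1156 + 897548 = 898704; √898704 = 948.
q = (−34 + 948)/2 = 457, and p = q + 34 = 491.
Check: 457 · 491 = 224387.

491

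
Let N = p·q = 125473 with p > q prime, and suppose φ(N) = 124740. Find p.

φ(n) = (p−1)(q−1) = n − (p+q) + 1, so p + q = 125473 − 124740 + 1 = 734.
p and q are the roots of t² − 734t + 125473 = 0.
Discriminant: 734² − 4·125473 = 538756 − 501892 = 36864; √36864 = 192.
q = (734 − 192)/2 = 271, p = (734 + 192)/2 = 463.
Check: 271 · 463 = 125473.

463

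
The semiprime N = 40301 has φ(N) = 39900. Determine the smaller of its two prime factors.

191

φ(n) = (p−1)(q−1) = n − (p+q) + 1, so p + q = 40301 − 39900 + 1 = 402.
p and q are the roots of t² − 402t + 40301 = 0.
Discriminant: 402² − 4·40301 = 161604 − 161204 = 400; √400 = 20.
q = (402 − 20)/2 = 191, p = (402 + 20)/2 = 211.
Check: 191 · 211 = 40301.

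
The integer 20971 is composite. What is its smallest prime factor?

20971 is odd.
Digit sum 19, not divisible by 3.
Ends in 1: not divisible by 5.
7: 20971 = 7·2995 + 6
11: 20971 = 11·1906 + 5
13: 20971 = 13·1613 + 2
17: 20971 = 17·1233 + 10
19: 20971 = 19·1103 + 14
23: 20971 = 23·911 + 18
29: 20971 = 29·723 + 4
31: 20971 = 31·676 + 15
37: 20971 = 37·566 + 29
41: 20971 = 41·511 + 20
43: 20971 = 43·487 + 30
47: 20971 = 47·446 + 9
53: 20971 = 53·395 + 36
59: 20971 = 59·355 + 26
61: 20971 = 61·343 + 48
67: 20971 = 67·313

67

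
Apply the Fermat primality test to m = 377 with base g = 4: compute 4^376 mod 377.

165

4^1 ≡ 4 (mod 377)
4^2 ≡ 4^2 = 16 ≡ 16 (mod 377)
4^4 ≡ 16^2 = 256 ≡ 256 (mod 377)
4^8 ≡ 256^2 = 65536 ≡ 315 (mod 377)
4^16 ≡ 315^2 = 99225 ≡ 74 (mod 377)
4^32 ≡ 74^2 = 5476 ≡ 198 (mod 377)
4^64 ≡ 198^2 = 39204 ≡ 373 (mod 377)
4^128 ≡ 373^2 = 139129 ≡ 16 (mod 377)
4^256 ≡ 16^2 = 256 ≡ 256 (mod 377)
376 = 256 + 64 + 32 + 16 + 8 in binary powers of 2.
So 4^376 ≡ 256 · 373 · 198 · 74 · 315 ≡ 165 (mod 377).
Since 165 ≠ 1, base 4 is a Fermat witness: 377 is composite.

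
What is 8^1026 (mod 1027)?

8^1 ≡ 8 (mod 1027)
8^2 ≡ 8^2 = 64 ≡ 64 (mod 1027)
8^4 ≡ 64^2 = 4096 ≡ 1015 (mod 1027)
8^8 ≡ 1015^2 = 1030225 ≡ 144 (mod 1027)
8^16 ≡ 144^2 = 20736 ≡ 196 (mod 1027)
8^32 ≡ 196^2 = 38416 ≡ 417 (mod 1027)
8^64 ≡ 417^2 = 173889 ≡ 326 (mod 1027)
8^128 ≡ 326^2 = 106276 ≡ 495 (mod 1027)
8^256 ≡ 495^2 = 245025 ≡ 599 (mod 1027)
8^512 ≡ 599^2 = 358801 ≡ 378 (mod 1027)
8^1024 ≡ 378^2 = 142884 ≡ 131 (mod 1027)
1026 = 1024 + 2 in binary powers of 2.
So 8^1026 ≡ 131 · 64 ≡ 168 (mod 1027).
Since 168 ≠ 1, base 8 is a Fermat witness: 1027 is composite.

168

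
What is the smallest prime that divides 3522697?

47

3522697 is odd.
Digit sum 34, not divisible by 3.
Ends in 7: not divisible by 5.
7: 3522697 = 7·503242 + 3
11: 3522697 = 11·320245 + 2
13: 3522697 = 13·270976 + 9
17: 3522697 = 17·207217 + 8
19: 3522697 = 19·185405 + 2
23: 3522697 = 23·153160 + 17
29: 3522697 = 29·121472 + 9
31: 3522697 = 31·113635 + 12
37: 3522697 = 37·95208 + 1
41: 3522697 = 41·85919 + 18
43: 3522697 = 43·81923 + 8
47: 3522697 = 47·74951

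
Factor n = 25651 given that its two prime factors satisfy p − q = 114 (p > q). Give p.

227

Since p = q + 114, we have 25651 = q(q + 114), so q² + 114q − 25651 = 0.
Discriminant: 114² + 4·25651 = 12996 + 102604 = 115600; √115600 = 340.
q = (−114 + 340)/2 = 113, and p = q + 114 = 227.
Check: 113 · 227 = 25651.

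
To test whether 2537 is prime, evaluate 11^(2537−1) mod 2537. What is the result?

11^1 ≡ 11 (mod 2537)
11^2 ≡ 11^2 = 121 ≡ 121 (mod 2537)
11^4 ≡ 121^2 = 14641 ≡ 1956 (mod 2537)
11^8 ≡ 1956^2 = 3825936 ≡ 140 (mod 2537)
11^16 ≡ 140^2 = 19600 ≡ 1841 (mod 2537)
11^32 ≡ 1841^2 = 3389281 ≡ 2386 (mod 2537)
11^64 ≡ 2386^2 = 5692996 ≡ 2505 (mod 2537)
11^128 ≡ 2505^2 = 6275025 ≡ 1024 (mod 2537)
11^256 ≡ 1024^2 = 1048576 ≡ 795 (mod 2537)
11^512 ≡ 795^2 = 632025 ≡ 312 (mod 2537)
11^1024 ≡ 312^2 = 97344 ≡ 938 (mod 2537)
11^2048 ≡ 938^2 = 879844 ≡ 2042 (mod 2537)
2536 = 2048 + 256 + 128 + 64 + 32 + 8 in binary powers of 2.
So 11^2536 ≡ 2042 · 795 · 1024 · 2505 · 2386 · 140 ≡ 1067 (mod 2537).
Since 1067 ≠ 1, base 11 is a Fermat witness: 2537 is composite.

1067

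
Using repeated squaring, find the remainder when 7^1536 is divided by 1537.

7^1 ≡ 7 (mod 1537)
7^2 ≡ 7^2 = 49 ≡ 49 (mod 1537)
7^4 ≡ 49^2 = 2401 ≡ 864 (mod 1537)
7^8 ≡ 864^2 = 746496 ≡ 1051 (mod 1537)
7^16 ≡ 1051^2 = 1104601 ≡ 1035 (mod 1537)
7^32 ≡ 1035^2 = 1071225 ≡ 1473 (mod 1537)
7^64 ≡ 1473^2 = 2169729 ≡ 1022 (mod 1537)
7^128 ≡ 1022^2 = 1044484 ≡ 861 (mod 1537)
7^256 ≡ 861^2 = 741321 ≡ 487 (mod 1537)
7^512 ≡ 487^2 = 237169 ≡ 471 (mod 1537)
7^1024 ≡ 471^2 = 221841 ≡ 513 (mod 1537)
1536 = 1024 + 512 in binary powers of 2.
So 7^1536 ≡ 513 · 471 ≡ 314 (mod 1537).
Since 314 ≠ 1, base 7 is a Fermat witness: 1537 is composite.

314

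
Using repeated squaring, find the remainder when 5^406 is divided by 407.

104

5^1 ≡ 5 (mod 407)
5^2 ≡ 5^2 = 25 ≡ 25 (mod 407)
5^4 ≡ 25^2 = 625 ≡ 218 (mod 407)
5^8 ≡ 218^2 = 47524 ≡ 312 (mod 407)
5^16 ≡ 312^2 = 97344 ≡ 71 (mod 407)
5^32 ≡ 71^2 = 5041 ≡ 157 (mod 407)
5^64 ≡ 157^2 = 24649 ≡ 229 (mod 407)
5^128 ≡ 229^2 = 52441 ≡ 345 (mod 407)
5^256 ≡ 345^2 = 119025 ≡ 181 (mod 407)
406 = 256 + 128 + 16 + 4 + 2 in binary powers of 2.
So 5^406 ≡ 181 · 345 · 71 · 218 · 25 ≡ 104 (mod 407).
Since 104 ≠ 1, base 5 is a Fermat witness: 407 is composite.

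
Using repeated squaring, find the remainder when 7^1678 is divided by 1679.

7^1 ≡ 7 (mod 1679)
7^2 ≡ 7^2 = 49 ≡ 49 (mod 1679)
7^4 ≡ 49^2 = 2401 ≡ 722 (mod 1679)
7^8 ≡ 722^2 = 521284 ≡ 794 (mod 1679)
7^16 ≡ 794^2 = 630436 ≡ 811 (mod 1679)
7^32 ≡ 811^2 = 657721 ≡ 1232 (mod 1679)
7^64 ≡ 1232^2 = 1517824 ≡ 8 (mod 1679)
7^128 ≡ 8^2 = 64 ≡ 64 (mod 1679)
7^256 ≡ 64^2 = 4096 ≡ 738 (mod 1679)
7^512 ≡ 738^2 = 544644 ≡ 648 (mod 1679)
7^1024 ≡ 648^2 = 419904 ≡ 154 (mod 1679)
1678 = 1024 + 512 + 128 + 8 + 4 + 2 in binary powers of 2.
So 7^1678 ≡ 154 · 648 · 64 · 794 · 722 · 49 ≡ 441 (mod 1679).
Since 441 ≠ 1, base 7 is a Fermat witness: 1679 is composite.

441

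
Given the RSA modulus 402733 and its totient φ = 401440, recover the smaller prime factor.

φ(n) = (p−1)(q−1) = n − (p+q) + 1, so p + q = 402733 − 401440 + 1 = 1294.
p and q are the roots of t² − 1294t + 402733 = 0.
Discriminant: 1294² − 4·402733 = 1674436 − 1610932 = 63504; √63504 = 252.
q = (1294 − 252)/2 = 521, p = (1294 + 252)/2 = 773.
Check: 521 · 773 = 402733.

521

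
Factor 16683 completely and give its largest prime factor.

83

16683 = 3 · 5561
5561 = 67 · 83
83 is prime.
So 16683 = 3 · 67 · 83; the largest prime factor is 83.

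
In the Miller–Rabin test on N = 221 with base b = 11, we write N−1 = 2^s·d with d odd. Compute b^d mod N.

54

221 − 1 = 220 = 2^2 · 55, so d = 55.
11^1 ≡ 11 (mod 221)
11^2 ≡ 11^2 = 121 ≡ 121 (mod 221)
11^4 ≡ 121^2 = 14641 ≡ 55 (mod 221)
11^8 ≡ 55^2 = 3025 ≡ 152 (mod 221)
11^16 ≡ 152^2 = 23104 ≡ 120 (mod 221)
11^32 ≡ 120^2 = 14400 ≡ 35 (mod 221)
55 = 32 + 16 + 4 + 2 + 1 in binary powers of 2.
So 11^55 ≡ 35 · 120 · 55 · 121 · 11 ≡ 54 (mod 221).
Squaring chain: 54 → 43; never reaches −1, so base 11 is a Miller–Rabin witness that 221 is composite.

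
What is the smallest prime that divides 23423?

23423 is odd.
Digit sum 14, not divisible by 3.
Ends in 3: not divisible by 5.
7: 23423 = 7·3346 + 1
11: 23423 = 11·2129 + 4
13: 23423 = 13·1801 + 10
17: 23423 = 17·1377 + 14
19: 23423 = 19·1232 + 15
23: 23423 = 23·1018 + 9
29: 23423 = 29·807 + 20
31: 23423 = 31·755 + 18
37: 23423 = 37·633 + 2
41: 23423 = 41·571 + 12
43: 23423 = 43·544 + 31
47: 23423 = 47·498 + 17
53: 23423 = 53·441 + 50
59: 23423 = 59·397

59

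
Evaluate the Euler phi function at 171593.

161280

Factor: 171593 = 29 · 61 · 97.
φ(171593) = (29−1) · (61−1) · (97−1) = 28 · 60 · 96 = 161280.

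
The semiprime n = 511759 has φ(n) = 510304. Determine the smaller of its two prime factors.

593

φ(n) = (p−1)(q−1) = n − (p+q) + 1, so p + q = 511759 − 510304 + 1 = 1456.
p and q are the roots of t² − 1456t + 511759 = 0.
Discriminant: 1456² − 4·511759 = 2119936 − 2047036 = 72900; √72900 = 270.
q = (1456 − 270)/2 = 593, p = (1456 + 270)/2 = 863.
Check: 593 · 863 = 511759.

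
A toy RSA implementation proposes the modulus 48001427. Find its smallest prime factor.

48001427 is odd.
Digit sum 26, not divisible by 3.
Ends in 7: not divisible by 5.
7: 48001427 = 7·6857346 + 5
11: 48001427 = 11·4363766 + 1
13: 48001427 = 13·3692417 + 6
17: 48001427 = 17·2823613 + 6
19: 48001427 = 19·2526390 + 17
23: 48001427 = 23·2087018 + 13
29: 48001427 = 29·1655221 + 18
31: 48001427 = 31·1548433 + 4
37: 48001427 = 37·1297335 + 32
41: 48001427 = 41·1170766 + 21
43: 48001427 = 43·1116312 + 11
47: 48001427 = 47·1021306 + 45
53: 48001427 = 53·905687 + 16
59: 48001427 = 59·813583 + 30
61: 48001427 = 61·786908 + 39
67: 48001427 = 67·716439 + 14
71: 48001427 = 71·676076 + 31
73: 48001427 = 73·657553 + 58
79: 48001427 = 79·607613

79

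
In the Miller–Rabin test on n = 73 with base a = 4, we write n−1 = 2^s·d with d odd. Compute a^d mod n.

73 − 1 = 72 = 2^3 · 9, so d = 9.
4^1 ≡ 4 (mod 73)
4^2 ≡ 4^2 = 16 ≡ 16 (mod 73)
4^4 ≡ 16^2 = 256 ≡ 37 (mod 73)
4^8 ≡ 37^2 = 1369 ≡ 55 (mod 73)
9 = 8 + 1 in binary powers of 2.
So 4^9 ≡ 55 · 4 ≡ 1 (mod 73).
Since 4^d ≡ 1 (mod 73), base 4 does not prove 73 composite.

1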